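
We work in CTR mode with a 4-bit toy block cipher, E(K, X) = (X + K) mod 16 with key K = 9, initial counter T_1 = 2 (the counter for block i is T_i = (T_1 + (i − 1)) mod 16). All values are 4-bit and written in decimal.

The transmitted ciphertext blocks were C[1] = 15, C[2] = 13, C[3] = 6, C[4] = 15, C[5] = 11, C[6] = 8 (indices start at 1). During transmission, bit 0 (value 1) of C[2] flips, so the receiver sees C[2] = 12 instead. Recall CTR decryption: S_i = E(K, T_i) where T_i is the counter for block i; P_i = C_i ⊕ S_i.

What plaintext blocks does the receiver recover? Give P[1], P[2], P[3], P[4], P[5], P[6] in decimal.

P[1] = 4, P[2] = 0, P[3] = 11, P[4] = 1, P[5] = 4, P[6] = 8

Only C[2] changed, to 12. In CTR, a change in C_i flips the same bit in P_i only; the keystream is unaffected. Decrypting the received ciphertext:
P[1]: T = 2, S = E(K, T) = 11; 15 ⊕ 11 = 4.
P[2]: T = 3, S = E(K, T) = 12; 12 ⊕ 12 = 0.
P[3]: T = 4, S = E(K, T) = 13; 6 ⊕ 13 = 11.
P[4]: T = 5, S = E(K, T) = 14; 15 ⊕ 14 = 1.
P[5]: T = 6, S = E(K, T) = 15; 11 ⊕ 15 = 4.
P[6]: T = 7, S = E(K, T) = 0; 8 ⊕ 0 = 8.
Blocks that differ from the original plaintext: P[2].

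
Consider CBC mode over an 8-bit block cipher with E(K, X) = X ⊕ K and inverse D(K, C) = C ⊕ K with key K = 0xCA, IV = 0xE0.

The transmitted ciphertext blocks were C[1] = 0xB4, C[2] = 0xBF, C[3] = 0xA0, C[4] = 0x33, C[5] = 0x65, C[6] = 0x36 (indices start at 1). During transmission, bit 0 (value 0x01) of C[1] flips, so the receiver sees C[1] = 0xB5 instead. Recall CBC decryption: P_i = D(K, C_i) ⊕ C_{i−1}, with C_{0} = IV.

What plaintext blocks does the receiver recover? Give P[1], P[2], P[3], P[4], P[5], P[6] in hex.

Only C[1] changed, to 0xB5. In CBC, a change in C_i garbles P_i and flips the same bit in P_{i+1}. Decrypting the received ciphertext:
P[1]: D(K, 0xB5) = 0x7F; 0x7F ⊕ 0xE0 = 0x9F.
P[2]: D(K, 0xBF) = 0x75; 0x75 ⊕ 0xB5 = 0xC0.
P[3]: D(K, 0xA0) = 0x6A; 0x6A ⊕ 0xBF = 0xD5.
P[4]: D(K, 0x33) = 0xF9; 0xF9 ⊕ 0xA0 = 0x59.
P[5]: D(K, 0x65) = 0xAF; 0xAF ⊕ 0x33 = 0x9C.
P[6]: D(K, 0x36) = 0xFC; 0xFC ⊕ 0x65 = 0x99.
Blocks that differ from the original plaintext: P[1], P[2].

P[1] = 0x9F, P[2] = 0xC0, P[3] = 0xD5, P[4] = 0x59, P[5] = 0x9C, P[6] = 0x99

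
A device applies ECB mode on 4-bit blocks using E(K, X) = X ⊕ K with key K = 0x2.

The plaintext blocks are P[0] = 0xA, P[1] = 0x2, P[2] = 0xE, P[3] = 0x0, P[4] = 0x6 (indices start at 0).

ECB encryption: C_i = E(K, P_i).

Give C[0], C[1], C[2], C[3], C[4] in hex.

C[0]: E(K, 0xA) = 0x8.
C[1]: E(K, 0x2) = 0x0.
C[2]: E(K, 0xE) = 0xC.
C[3]: E(K, 0x0) = 0x2.
C[4]: E(K, 0x6) = 0x4.

C[0] = 0x8, C[1] = 0x0, C[2] = 0xC, C[3] = 0x2, C[4] = 0x4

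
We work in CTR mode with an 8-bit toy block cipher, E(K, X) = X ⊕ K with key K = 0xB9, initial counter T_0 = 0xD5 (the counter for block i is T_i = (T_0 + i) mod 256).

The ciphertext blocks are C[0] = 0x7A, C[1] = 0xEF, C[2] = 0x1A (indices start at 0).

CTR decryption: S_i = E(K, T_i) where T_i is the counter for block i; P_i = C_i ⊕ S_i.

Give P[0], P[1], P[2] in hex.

P[0] = 0x16, P[1] = 0x80, P[2] = 0x74

P[0]: T = 0xD5, S = E(K, T) = 0x6C; 0x7A ⊕ 0x6C = 0x16.
P[1]: T = 0xD6, S = E(K, T) = 0x6F; 0xEF ⊕ 0x6F = 0x80.
P[2]: T = 0xD7, S = E(K, T) = 0x6E; 0x1A ⊕ 0x6E = 0x74.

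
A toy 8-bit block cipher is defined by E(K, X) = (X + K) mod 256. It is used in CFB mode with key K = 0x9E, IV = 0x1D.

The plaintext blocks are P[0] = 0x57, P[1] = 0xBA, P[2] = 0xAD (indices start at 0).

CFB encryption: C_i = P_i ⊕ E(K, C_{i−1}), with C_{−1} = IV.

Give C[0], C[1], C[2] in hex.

C[0] = 0xEC, C[1] = 0x30, C[2] = 0x63

C[0]: E(K, 0x1D) = 0xBB; 0x57 ⊕ 0xBB = 0xEC.
C[1]: E(K, 0xEC) = 0x8A; 0xBA ⊕ 0x8A = 0x30.
C[2]: E(K, 0x30) = 0xCE; 0xAD ⊕ 0xCE = 0x63.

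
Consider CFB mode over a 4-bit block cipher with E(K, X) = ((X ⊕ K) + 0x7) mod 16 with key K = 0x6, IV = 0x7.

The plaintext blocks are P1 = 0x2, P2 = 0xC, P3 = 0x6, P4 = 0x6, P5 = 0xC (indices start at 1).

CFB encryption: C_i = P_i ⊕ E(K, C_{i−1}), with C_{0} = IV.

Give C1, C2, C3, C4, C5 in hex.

C1: E(K, 0x7) = 0x8; 0x2 ⊕ 0x8 = 0xA.
C2: E(K, 0xA) = 0x3; 0xC ⊕ 0x3 = 0xF.
C3: E(K, 0xF) = 0x0; 0x6 ⊕ 0x0 = 0x6.
C4: E(K, 0x6) = 0x7; 0x6 ⊕ 0x7 = 0x1.
C5: E(K, 0x1) = 0xE; 0xC ⊕ 0xE = 0x2.

C1 = 0xA, C2 = 0xF, C3 = 0x6, C4 = 0x1, C5 = 0x2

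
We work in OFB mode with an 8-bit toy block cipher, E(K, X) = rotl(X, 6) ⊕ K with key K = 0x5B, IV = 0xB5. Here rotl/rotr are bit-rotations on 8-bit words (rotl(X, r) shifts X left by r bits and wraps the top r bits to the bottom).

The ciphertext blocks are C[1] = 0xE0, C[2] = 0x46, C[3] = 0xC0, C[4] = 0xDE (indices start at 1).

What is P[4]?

OFB decryption: S_i = E(K, S_{i−1}) with S_{0} = IV; P_i = C_i ⊕ S_i.
P[1]: S = E(K, 0xB5) = 0x36; 0xE0 ⊕ 0x36 = 0xD6.
P[2]: S = E(K, 0x36) = 0xD6; 0x46 ⊕ 0xD6 = 0x90.
P[3]: S = E(K, 0xD6) = 0xEE; 0xC0 ⊕ 0xEE = 0x2E.
P[4]: S = E(K, 0xEE) = 0xE0; 0xDE ⊕ 0xE0 = 0x3E.

P[4] = 0x3E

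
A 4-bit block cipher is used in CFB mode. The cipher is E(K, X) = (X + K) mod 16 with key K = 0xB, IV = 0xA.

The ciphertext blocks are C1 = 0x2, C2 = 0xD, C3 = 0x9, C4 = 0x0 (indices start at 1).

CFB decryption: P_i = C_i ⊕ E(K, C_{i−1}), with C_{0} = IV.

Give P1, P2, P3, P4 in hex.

P1 = 0x7, P2 = 0x0, P3 = 0x1, P4 = 0x4

P1: E(K, 0xA) = 0x5; 0x2 ⊕ 0x5 = 0x7.
P2: E(K, 0x2) = 0xD; 0xD ⊕ 0xD = 0x0.
P3: E(K, 0xD) = 0x8; 0x9 ⊕ 0x8 = 0x1.
P4: E(K, 0x9) = 0x4; 0x0 ⊕ 0x4 = 0x4.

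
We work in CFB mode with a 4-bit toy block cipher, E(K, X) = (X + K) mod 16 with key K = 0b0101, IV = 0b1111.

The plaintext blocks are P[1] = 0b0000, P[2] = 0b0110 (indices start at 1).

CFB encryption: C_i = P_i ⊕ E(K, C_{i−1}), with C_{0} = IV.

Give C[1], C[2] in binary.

C[1]: E(K, 0b1111) = 0b0100; 0b0000 ⊕ 0b0100 = 0b0100.
C[2]: E(K, 0b0100) = 0b1001; 0b0110 ⊕ 0b1001 = 0b1111.

C[1] = 0b0100, C[2] = 0b1111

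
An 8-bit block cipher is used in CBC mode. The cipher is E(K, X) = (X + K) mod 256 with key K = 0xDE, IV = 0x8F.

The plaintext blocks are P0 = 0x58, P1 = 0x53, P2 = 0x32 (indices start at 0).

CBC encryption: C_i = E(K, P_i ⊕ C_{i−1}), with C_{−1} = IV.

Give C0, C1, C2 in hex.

C0 = 0xB5, C1 = 0xC4, C2 = 0xD4

C0: P0 ⊕ 0x8F = 0xD7; E(K, 0xD7) = 0xB5.
C1: P1 ⊕ 0xB5 = 0xE6; E(K, 0xE6) = 0xC4.
C2: P2 ⊕ 0xC4 = 0xF6; E(K, 0xF6) = 0xD4.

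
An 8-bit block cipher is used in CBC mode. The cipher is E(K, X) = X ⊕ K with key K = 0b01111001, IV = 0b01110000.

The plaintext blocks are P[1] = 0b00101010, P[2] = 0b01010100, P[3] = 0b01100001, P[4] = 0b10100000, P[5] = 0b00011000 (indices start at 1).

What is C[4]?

CBC encryption: C_i = E(K, P_i ⊕ C_{i−1}), with C_{0} = IV.
C[1]: P[1] ⊕ 0b01110000 = 0b01011010; E(K, 0b01011010) = 0b00100011.
C[2]: P[2] ⊕ 0b00100011 = 0b01110111; E(K, 0b01110111) = 0b00001110.
C[3]: P[3] ⊕ 0b00001110 = 0b01101111; E(K, 0b01101111) = 0b00010110.
C[4]: P[4] ⊕ 0b00010110 = 0b10110110; E(K, 0b10110110) = 0b11001111.

C[4] = 0b11001111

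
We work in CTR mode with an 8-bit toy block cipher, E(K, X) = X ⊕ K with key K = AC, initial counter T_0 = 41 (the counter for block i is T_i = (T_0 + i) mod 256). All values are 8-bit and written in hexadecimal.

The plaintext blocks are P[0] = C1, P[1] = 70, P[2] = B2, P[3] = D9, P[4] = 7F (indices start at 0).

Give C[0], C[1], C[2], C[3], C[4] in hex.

CTR encryption: S_i = E(K, T_i) where T_i is the counter for block i; C_i = P_i ⊕ S_i.
C[0]: T = 41, S = E(K, T) = ED; C1 ⊕ ED = 2C.
C[1]: T = 42, S = E(K, T) = EE; 70 ⊕ EE = 9E.
C[2]: T = 43, S = E(K, T) = EF; B2 ⊕ EF = 5D.
C[3]: T = 44, S = E(K, T) = E8; D9 ⊕ E8 = 31.
C[4]: T = 45, S = E(K, T) = E9; 7F ⊕ E9 = 96.

C[0] = 2C, C[1] = 9E, C[2] = 5D, C[3] = 31, C[4] = 96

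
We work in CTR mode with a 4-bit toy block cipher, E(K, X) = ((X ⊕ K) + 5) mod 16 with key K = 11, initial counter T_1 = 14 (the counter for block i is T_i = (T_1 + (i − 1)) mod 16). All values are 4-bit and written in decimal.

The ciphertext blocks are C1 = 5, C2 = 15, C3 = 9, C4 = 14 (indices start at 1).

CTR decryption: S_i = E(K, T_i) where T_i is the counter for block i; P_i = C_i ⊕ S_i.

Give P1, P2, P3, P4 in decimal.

P1 = 15, P2 = 6, P3 = 9, P4 = 1

P1: T = 14, S = E(K, T) = 10; 5 ⊕ 10 = 15.
P2: T = 15, S = E(K, T) = 9; 15 ⊕ 9 = 6.
P3: T = 0, S = E(K, T) = 0; 9 ⊕ 0 = 9.
P4: T = 1, S = E(K, T) = 15; 14 ⊕ 15 = 1.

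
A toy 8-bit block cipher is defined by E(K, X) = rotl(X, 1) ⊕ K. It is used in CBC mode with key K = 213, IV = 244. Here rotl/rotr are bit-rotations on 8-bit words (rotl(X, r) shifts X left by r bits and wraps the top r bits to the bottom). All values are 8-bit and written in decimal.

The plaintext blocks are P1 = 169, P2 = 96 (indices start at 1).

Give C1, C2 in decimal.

C1 = 111, C2 = 203

CBC encryption: C_i = E(K, P_i ⊕ C_{i−1}), with C_{0} = IV.
C1: P1 ⊕ 244 = 93; E(K, 93) = 111.
C2: P2 ⊕ 111 = 15; E(K, 15) = 203.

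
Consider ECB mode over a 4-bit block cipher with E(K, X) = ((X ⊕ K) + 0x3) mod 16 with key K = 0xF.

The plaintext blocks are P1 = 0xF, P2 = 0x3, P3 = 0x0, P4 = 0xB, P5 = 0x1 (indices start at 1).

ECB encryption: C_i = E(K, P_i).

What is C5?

C5 = 0x1

C5: E(K, 0x1) = 0x1.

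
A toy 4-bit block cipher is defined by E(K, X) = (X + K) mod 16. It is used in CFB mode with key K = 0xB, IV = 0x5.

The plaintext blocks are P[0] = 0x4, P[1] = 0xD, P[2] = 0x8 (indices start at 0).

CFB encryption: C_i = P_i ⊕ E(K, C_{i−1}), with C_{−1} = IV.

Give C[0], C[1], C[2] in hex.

C[0]: E(K, 0x5) = 0x0; 0x4 ⊕ 0x0 = 0x4.
C[1]: E(K, 0x4) = 0xF; 0xD ⊕ 0xF = 0x2.
C[2]: E(K, 0x2) = 0xD; 0x8 ⊕ 0xD = 0x5.

C[0] = 0x4, C[1] = 0x2, C[2] = 0x5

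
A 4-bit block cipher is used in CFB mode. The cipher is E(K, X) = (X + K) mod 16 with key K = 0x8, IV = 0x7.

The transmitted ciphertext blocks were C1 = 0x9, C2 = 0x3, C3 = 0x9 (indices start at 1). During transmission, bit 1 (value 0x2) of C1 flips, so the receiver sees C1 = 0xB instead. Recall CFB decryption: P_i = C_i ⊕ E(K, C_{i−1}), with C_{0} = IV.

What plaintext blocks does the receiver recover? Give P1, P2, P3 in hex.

Only C1 changed, to 0xB. In CFB, a change in C_i flips the same bit in P_i and garbles P_{i+1}. Decrypting the received ciphertext:
P1: E(K, 0x7) = 0xF; 0xB ⊕ 0xF = 0x4.
P2: E(K, 0xB) = 0x3; 0x3 ⊕ 0x3 = 0x0.
P3: E(K, 0x3) = 0xB; 0x9 ⊕ 0xB = 0x2.
Blocks that differ from the original plaintext: P1, P2.

P1 = 0x4, P2 = 0x0, P3 = 0x2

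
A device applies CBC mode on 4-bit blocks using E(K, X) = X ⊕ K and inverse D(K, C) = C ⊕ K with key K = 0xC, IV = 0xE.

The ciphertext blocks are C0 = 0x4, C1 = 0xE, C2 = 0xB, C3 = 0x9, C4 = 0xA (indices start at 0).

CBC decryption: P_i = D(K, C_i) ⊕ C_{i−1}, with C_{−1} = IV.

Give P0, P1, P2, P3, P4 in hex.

P0: D(K, 0x4) = 0x8; 0x8 ⊕ 0xE = 0x6.
P1: D(K, 0xE) = 0x2; 0x2 ⊕ 0x4 = 0x6.
P2: D(K, 0xB) = 0x7; 0x7 ⊕ 0xE = 0x9.
P3: D(K, 0x9) = 0x5; 0x5 ⊕ 0xB = 0xE.
P4: D(K, 0xA) = 0x6; 0x6 ⊕ 0x9 = 0xF.

P0 = 0x6, P1 = 0x6, P2 = 0x9, P3 = 0xE, P4 = 0xF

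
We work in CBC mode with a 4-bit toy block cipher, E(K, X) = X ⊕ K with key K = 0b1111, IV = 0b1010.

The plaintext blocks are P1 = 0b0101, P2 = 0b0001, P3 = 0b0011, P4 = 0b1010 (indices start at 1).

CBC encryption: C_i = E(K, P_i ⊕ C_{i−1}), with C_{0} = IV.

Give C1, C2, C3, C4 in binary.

C1: P1 ⊕ 0b1010 = 0b1111; E(K, 0b1111) = 0b0000.
C2: P2 ⊕ 0b0000 = 0b0001; E(K, 0b0001) = 0b1110.
C3: P3 ⊕ 0b1110 = 0b1101; E(K, 0b1101) = 0b0010.
C4: P4 ⊕ 0b0010 = 0b1000; E(K, 0b1000) = 0b0111.

C1 = 0b0000, C2 = 0b1110, C3 = 0b0010, C4 = 0b0111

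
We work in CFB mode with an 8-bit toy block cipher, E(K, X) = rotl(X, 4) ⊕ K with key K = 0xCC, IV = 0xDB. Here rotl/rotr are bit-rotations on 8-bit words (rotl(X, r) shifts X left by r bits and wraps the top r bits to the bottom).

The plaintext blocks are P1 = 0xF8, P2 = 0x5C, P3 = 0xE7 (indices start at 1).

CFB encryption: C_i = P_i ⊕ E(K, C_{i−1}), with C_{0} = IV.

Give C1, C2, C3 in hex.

C1 = 0x89, C2 = 0x08, C3 = 0xAB

C1: E(K, 0xDB) = 0x71; 0xF8 ⊕ 0x71 = 0x89.
C2: E(K, 0x89) = 0x54; 0x5C ⊕ 0x54 = 0x08.
C3: E(K, 0x08) = 0x4C; 0xE7 ⊕ 0x4C = 0xAB.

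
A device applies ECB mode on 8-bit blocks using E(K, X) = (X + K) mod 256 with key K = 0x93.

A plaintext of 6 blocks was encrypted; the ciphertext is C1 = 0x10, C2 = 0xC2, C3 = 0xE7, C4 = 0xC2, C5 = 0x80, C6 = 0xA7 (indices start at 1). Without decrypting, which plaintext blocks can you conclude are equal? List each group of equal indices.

P2 = P4

ECB encrypts each block independently with the same key, so equal ciphertext blocks imply equal plaintext blocks.
C2 = C4 = 0xC2, so P2 = P4.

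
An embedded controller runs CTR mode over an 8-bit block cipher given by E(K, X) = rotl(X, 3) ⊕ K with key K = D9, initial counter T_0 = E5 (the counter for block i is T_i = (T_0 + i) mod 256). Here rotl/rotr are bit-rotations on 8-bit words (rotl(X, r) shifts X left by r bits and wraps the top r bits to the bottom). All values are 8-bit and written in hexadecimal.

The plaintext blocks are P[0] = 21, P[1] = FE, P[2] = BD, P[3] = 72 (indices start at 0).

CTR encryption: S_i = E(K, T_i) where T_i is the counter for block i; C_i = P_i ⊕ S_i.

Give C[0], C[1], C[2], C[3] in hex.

C[0]: T = E5, S = E(K, T) = F6; 21 ⊕ F6 = D7.
C[1]: T = E6, S = E(K, T) = EE; FE ⊕ EE = 10.
C[2]: T = E7, S = E(K, T) = E6; BD ⊕ E6 = 5B.
C[3]: T = E8, S = E(K, T) = 9E; 72 ⊕ 9E = EC.

C[0] = D7, C[1] = 10, C[2] = 5B, C[3] = EC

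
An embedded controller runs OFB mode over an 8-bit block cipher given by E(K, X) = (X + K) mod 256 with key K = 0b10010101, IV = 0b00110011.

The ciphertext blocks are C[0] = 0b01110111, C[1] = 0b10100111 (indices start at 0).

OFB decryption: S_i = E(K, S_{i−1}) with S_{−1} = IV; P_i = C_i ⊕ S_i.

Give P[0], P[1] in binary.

P[0]: S = E(K, 0b00110011) = 0b11001000; 0b01110111 ⊕ 0b11001000 = 0b10111111.
P[1]: S = E(K, 0b11001000) = 0b01011101; 0b10100111 ⊕ 0b01011101 = 0b11111010.

P[0] = 0b10111111, P[1] = 0b11111010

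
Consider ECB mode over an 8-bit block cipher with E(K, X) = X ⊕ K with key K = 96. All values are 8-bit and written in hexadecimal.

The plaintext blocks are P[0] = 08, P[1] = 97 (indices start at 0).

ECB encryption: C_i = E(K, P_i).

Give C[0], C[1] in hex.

C[0] = 9E, C[1] = 01

C[0]: E(K, 08) = 9E.
C[1]: E(K, 97) = 01.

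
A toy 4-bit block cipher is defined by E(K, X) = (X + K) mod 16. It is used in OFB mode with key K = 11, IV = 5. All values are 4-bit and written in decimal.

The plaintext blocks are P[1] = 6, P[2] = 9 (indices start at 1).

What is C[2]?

C[2] = 2

OFB encryption: S_i = E(K, S_{i−1}) with S_{0} = IV; C_i = P_i ⊕ S_i.
C[1]: S = E(K, 5) = 0; 6 ⊕ 0 = 6.
C[2]: S = E(K, 0) = 11; 9 ⊕ 11 = 2.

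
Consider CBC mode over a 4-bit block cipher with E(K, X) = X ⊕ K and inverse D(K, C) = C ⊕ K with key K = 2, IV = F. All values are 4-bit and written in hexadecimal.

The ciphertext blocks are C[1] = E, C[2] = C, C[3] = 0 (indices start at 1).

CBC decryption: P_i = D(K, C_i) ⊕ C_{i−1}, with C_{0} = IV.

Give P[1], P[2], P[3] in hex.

P[1]: D(K, E) = C; C ⊕ F = 3.
P[2]: D(K, C) = E; E ⊕ E = 0.
P[3]: D(K, 0) = 2; 2 ⊕ C = E.

P[1] = 3, P[2] = 0, P[3] = E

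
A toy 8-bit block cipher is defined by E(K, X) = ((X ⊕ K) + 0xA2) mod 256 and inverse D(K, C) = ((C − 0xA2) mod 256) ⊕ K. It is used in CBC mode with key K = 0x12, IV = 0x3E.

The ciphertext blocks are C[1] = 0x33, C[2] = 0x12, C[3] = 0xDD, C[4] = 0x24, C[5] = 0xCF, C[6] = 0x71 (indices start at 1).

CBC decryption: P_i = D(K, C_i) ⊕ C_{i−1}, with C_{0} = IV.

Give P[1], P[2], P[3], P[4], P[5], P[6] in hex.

P[1]: D(K, 0x33) = 0x83; 0x83 ⊕ 0x3E = 0xBD.
P[2]: D(K, 0x12) = 0x62; 0x62 ⊕ 0x33 = 0x51.
P[3]: D(K, 0xDD) = 0x29; 0x29 ⊕ 0x12 = 0x3B.
P[4]: D(K, 0x24) = 0x90; 0x90 ⊕ 0xDD = 0x4D.
P[5]: D(K, 0xCF) = 0x3F; 0x3F ⊕ 0x24 = 0x1B.
P[6]: D(K, 0x71) = 0xDD; 0xDD ⊕ 0xCF = 0x12.

P[1] = 0xBD, P[2] = 0x51, P[3] = 0x3B, P[4] = 0x4D, P[5] = 0x1B, P[6] = 0x12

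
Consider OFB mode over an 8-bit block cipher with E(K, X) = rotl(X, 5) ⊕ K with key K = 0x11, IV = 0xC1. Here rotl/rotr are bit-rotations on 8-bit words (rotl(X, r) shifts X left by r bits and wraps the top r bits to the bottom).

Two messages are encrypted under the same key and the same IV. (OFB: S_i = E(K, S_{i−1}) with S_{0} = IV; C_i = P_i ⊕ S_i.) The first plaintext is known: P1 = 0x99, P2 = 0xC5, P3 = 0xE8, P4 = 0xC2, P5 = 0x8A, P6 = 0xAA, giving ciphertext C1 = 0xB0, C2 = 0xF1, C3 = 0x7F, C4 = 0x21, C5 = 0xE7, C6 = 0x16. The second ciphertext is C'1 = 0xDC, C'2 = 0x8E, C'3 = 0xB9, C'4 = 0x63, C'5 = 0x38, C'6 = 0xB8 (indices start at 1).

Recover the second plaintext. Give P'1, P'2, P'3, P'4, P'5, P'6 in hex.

P'1 = 0xF5, P'2 = 0xBA, P'3 = 0x2E, P'4 = 0x80, P'5 = 0x55, P'6 = 0x04

In OFB with a reused IV, both messages share the same keystream S_i, so C_i ⊕ C'_i = P_i ⊕ P'_i and thus P'_i = P_i ⊕ C_i ⊕ C'_i.
P'1: 0x99 ⊕ 0xB0 ⊕ 0xDC = 0xF5.
P'2: 0xC5 ⊕ 0xF1 ⊕ 0x8E = 0xBA.
P'3: 0xE8 ⊕ 0x7F ⊕ 0xB9 = 0x2E.
P'4: 0xC2 ⊕ 0x21 ⊕ 0x63 = 0x80.
P'5: 0x8A ⊕ 0xE7 ⊕ 0x38 = 0x55.
P'6: 0xAA ⊕ 0x16 ⊕ 0xB8 = 0x04.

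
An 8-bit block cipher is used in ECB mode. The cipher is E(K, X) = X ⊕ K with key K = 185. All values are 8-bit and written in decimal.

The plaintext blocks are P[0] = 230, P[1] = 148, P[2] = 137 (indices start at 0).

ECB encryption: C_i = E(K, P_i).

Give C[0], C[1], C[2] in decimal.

C[0] = 95, C[1] = 45, C[2] = 48

C[0]: E(K, 230) = 95.
C[1]: E(K, 148) = 45.
C[2]: E(K, 137) = 48.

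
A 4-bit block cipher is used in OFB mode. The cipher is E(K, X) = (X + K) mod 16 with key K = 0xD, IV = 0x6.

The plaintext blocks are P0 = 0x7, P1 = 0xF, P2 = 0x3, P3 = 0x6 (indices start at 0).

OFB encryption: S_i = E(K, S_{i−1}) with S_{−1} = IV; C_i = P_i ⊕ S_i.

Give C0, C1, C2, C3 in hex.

C0 = 0x4, C1 = 0xF, C2 = 0xE, C3 = 0xC

C0: S = E(K, 0x6) = 0x3; 0x7 ⊕ 0x3 = 0x4.
C1: S = E(K, 0x3) = 0x0; 0xF ⊕ 0x0 = 0xF.
C2: S = E(K, 0x0) = 0xD; 0x3 ⊕ 0xD = 0xE.
C3: S = E(K, 0xD) = 0xA; 0x6 ⊕ 0xA = 0xC.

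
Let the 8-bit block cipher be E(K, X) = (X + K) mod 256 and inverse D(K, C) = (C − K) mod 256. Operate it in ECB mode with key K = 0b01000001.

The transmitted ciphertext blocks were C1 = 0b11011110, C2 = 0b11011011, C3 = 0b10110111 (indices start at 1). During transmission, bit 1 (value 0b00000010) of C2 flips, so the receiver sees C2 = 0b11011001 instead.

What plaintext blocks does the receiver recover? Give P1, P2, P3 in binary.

ECB decryption: P_i = D(K, C_i).
Only C2 changed, to 0b11011001. In ECB, a change in C_i affects only P_i. Decrypting the received ciphertext:
P1: D(K, 0b11011110) = 0b10011101.
P2: D(K, 0b11011001) = 0b10011000.
P3: D(K, 0b10110111) = 0b01110110.
Blocks that differ from the original plaintext: P2.

P1 = 0b10011101, P2 = 0b10011000, P3 = 0b01110110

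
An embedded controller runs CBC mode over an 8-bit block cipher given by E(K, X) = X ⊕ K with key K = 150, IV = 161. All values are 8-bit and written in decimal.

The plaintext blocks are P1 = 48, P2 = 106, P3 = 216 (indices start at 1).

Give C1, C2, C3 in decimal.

C1 = 7, C2 = 251, C3 = 181

CBC encryption: C_i = E(K, P_i ⊕ C_{i−1}), with C_{0} = IV.
C1: P1 ⊕ 161 = 145; E(K, 145) = 7.
C2: P2 ⊕ 7 = 109; E(K, 109) = 251.
C3: P3 ⊕ 251 = 35; E(K, 35) = 181.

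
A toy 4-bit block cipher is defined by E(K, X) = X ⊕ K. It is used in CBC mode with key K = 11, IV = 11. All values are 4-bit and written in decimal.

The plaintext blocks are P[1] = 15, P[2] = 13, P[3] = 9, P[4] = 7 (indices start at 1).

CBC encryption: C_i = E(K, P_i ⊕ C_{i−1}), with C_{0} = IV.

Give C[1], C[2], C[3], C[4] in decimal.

C[1] = 15, C[2] = 9, C[3] = 11, C[4] = 7

C[1]: P[1] ⊕ 11 = 4; E(K, 4) = 15.
C[2]: P[2] ⊕ 15 = 2; E(K, 2) = 9.
C[3]: P[3] ⊕ 9 = 0; E(K, 0) = 11.
C[4]: P[4] ⊕ 11 = 12; E(K, 12) = 7.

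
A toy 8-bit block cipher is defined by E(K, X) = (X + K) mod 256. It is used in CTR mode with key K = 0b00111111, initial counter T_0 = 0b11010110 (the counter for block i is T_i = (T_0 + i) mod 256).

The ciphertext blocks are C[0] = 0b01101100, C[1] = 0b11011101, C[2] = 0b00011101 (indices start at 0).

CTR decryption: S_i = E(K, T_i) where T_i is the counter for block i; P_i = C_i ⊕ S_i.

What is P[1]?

P[1] = 0b11001011

P[1]: T = 0b11010111, S = E(K, T) = 0b00010110; 0b11011101 ⊕ 0b00010110 = 0b11001011.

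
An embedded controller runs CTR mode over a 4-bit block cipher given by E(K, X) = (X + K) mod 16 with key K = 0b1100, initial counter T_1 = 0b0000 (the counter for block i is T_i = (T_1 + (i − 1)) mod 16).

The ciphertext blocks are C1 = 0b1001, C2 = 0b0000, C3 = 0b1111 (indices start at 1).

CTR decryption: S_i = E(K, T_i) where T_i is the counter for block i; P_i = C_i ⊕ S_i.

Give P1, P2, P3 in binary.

P1: T = 0b0000, S = E(K, T) = 0b1100; 0b1001 ⊕ 0b1100 = 0b0101.
P2: T = 0b0001, S = E(K, T) = 0b1101; 0b0000 ⊕ 0b1101 = 0b1101.
P3: T = 0b0010, S = E(K, T) = 0b1110; 0b1111 ⊕ 0b1110 = 0b0001.

P1 = 0b0101, P2 = 0b1101, P3 = 0b0001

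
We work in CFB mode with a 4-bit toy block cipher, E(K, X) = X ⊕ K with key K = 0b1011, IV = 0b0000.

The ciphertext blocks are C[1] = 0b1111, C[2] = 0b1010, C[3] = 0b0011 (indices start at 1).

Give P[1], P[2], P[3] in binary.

CFB decryption: P_i = C_i ⊕ E(K, C_{i−1}), with C_{0} = IV.
P[1]: E(K, 0b0000) = 0b1011; 0b1111 ⊕ 0b1011 = 0b0100.
P[2]: E(K, 0b1111) = 0b0100; 0b1010 ⊕ 0b0100 = 0b1110.
P[3]: E(K, 0b1010) = 0b0001; 0b0011 ⊕ 0b0001 = 0b0010.

P[1] = 0b0100, P[2] = 0b1110, P[3] = 0b0010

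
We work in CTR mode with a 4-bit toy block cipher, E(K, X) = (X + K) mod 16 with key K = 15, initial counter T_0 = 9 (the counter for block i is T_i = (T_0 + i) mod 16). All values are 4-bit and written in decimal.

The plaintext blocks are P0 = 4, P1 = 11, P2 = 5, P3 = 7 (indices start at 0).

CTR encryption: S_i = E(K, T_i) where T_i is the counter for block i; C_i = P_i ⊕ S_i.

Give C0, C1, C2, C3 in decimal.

C0: T = 9, S = E(K, T) = 8; 4 ⊕ 8 = 12.
C1: T = 10, S = E(K, T) = 9; 11 ⊕ 9 = 2.
C2: T = 11, S = E(K, T) = 10; 5 ⊕ 10 = 15.
C3: T = 12, S = E(K, T) = 11; 7 ⊕ 11 = 12.

C0 = 12, C1 = 2, C2 = 15, C3 = 12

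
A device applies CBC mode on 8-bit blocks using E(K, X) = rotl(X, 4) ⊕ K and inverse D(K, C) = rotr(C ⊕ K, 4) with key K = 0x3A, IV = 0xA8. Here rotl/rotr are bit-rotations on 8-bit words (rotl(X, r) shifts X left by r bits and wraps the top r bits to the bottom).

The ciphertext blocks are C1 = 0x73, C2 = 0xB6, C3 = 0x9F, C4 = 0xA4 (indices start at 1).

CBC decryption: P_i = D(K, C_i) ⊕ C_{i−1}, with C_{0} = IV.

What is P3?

P3: D(K, 0x9F) = 0x5A; 0x5A ⊕ 0xB6 = 0xEC.

P3 = 0xEC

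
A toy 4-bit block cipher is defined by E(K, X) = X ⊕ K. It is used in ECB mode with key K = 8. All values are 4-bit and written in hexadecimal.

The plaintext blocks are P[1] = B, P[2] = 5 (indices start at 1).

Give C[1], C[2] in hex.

ECB encryption: C_i = E(K, P_i).
C[1]: E(K, B) = 3.
C[2]: E(K, 5) = D.

C[1] = 3, C[2] = D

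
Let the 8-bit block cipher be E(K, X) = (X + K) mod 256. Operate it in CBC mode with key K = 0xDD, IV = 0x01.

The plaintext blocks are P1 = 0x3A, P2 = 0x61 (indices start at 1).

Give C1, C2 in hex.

CBC encryption: C_i = E(K, P_i ⊕ C_{i−1}), with C_{0} = IV.
C1: P1 ⊕ 0x01 = 0x3B; E(K, 0x3B) = 0x18.
C2: P2 ⊕ 0x18 = 0x79; E(K, 0x79) = 0x56.

C1 = 0x18, C2 = 0x56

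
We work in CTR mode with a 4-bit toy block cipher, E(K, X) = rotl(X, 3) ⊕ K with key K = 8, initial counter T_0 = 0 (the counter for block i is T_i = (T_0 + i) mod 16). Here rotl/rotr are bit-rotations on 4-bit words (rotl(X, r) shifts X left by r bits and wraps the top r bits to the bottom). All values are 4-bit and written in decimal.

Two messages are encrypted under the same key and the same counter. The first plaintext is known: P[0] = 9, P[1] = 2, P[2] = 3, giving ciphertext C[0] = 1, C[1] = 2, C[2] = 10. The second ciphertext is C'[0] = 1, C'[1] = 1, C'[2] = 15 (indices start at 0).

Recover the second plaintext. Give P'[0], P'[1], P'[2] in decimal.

In CTR with a reused counter, both messages share the same keystream S_i, so C_i ⊕ C'_i = P_i ⊕ P'_i and thus P'_i = P_i ⊕ C_i ⊕ C'_i.
P'[0]: 9 ⊕ 1 ⊕ 1 = 9.
P'[1]: 2 ⊕ 2 ⊕ 1 = 1.
P'[2]: 3 ⊕ 10 ⊕ 15 = 6.

P'[0] = 9, P'[1] = 1, P'[2] = 6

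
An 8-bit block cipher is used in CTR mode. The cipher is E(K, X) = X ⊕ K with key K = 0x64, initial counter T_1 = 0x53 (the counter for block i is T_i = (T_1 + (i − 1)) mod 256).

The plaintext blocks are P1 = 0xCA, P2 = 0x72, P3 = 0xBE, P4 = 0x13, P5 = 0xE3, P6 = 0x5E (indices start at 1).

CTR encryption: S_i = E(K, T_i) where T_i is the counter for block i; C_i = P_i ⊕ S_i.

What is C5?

C1: T = 0x53, S = E(K, T) = 0x37; 0xCA ⊕ 0x37 = 0xFD.
C2: T = 0x54, S = E(K, T) = 0x30; 0x72 ⊕ 0x30 = 0x42.
C3: T = 0x55, S = E(K, T) = 0x31; 0xBE ⊕ 0x31 = 0x8F.
C4: T = 0x56, S = E(K, T) = 0x32; 0x13 ⊕ 0x32 = 0x21.
C5: T = 0x57, S = E(K, T) = 0x33; 0xE3 ⊕ 0x33 = 0xD0.

C5 = 0xD0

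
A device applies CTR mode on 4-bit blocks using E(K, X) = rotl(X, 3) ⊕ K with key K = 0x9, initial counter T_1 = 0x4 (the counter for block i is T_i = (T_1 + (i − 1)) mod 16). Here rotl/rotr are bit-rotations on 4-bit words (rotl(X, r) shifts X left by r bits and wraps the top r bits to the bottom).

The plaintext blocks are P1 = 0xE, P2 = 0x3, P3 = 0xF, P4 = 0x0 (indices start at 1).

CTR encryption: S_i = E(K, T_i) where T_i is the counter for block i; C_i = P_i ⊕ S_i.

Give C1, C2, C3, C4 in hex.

C1 = 0x5, C2 = 0x0, C3 = 0x5, C4 = 0x2

C1: T = 0x4, S = E(K, T) = 0xB; 0xE ⊕ 0xB = 0x5.
C2: T = 0x5, S = E(K, T) = 0x3; 0x3 ⊕ 0x3 = 0x0.
C3: T = 0x6, S = E(K, T) = 0xA; 0xF ⊕ 0xA = 0x5.
C4: T = 0x7, S = E(K, T) = 0x2; 0x0 ⊕ 0x2 = 0x2.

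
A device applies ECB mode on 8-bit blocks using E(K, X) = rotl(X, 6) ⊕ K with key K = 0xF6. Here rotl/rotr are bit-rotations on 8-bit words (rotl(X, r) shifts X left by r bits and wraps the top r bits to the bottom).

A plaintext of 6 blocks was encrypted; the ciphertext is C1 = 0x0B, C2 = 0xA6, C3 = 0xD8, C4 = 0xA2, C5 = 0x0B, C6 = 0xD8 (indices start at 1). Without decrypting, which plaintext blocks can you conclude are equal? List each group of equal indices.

ECB encrypts each block independently with the same key, so equal ciphertext blocks imply equal plaintext blocks.
C1 = C5 = 0x0B, so P1 = P5.
C3 = C6 = 0xD8, so P3 = P6.

P1 = P5; P3 = P6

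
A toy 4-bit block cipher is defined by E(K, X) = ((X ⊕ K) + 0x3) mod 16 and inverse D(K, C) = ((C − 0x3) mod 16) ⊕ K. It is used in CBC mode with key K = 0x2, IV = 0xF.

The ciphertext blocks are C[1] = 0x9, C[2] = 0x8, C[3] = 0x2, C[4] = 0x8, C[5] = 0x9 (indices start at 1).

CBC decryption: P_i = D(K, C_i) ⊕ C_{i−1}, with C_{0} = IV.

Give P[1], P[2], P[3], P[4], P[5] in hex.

P[1] = 0xB, P[2] = 0xE, P[3] = 0x5, P[4] = 0x5, P[5] = 0xC

P[1]: D(K, 0x9) = 0x4; 0x4 ⊕ 0xF = 0xB.
P[2]: D(K, 0x8) = 0x7; 0x7 ⊕ 0x9 = 0xE.
P[3]: D(K, 0x2) = 0xD; 0xD ⊕ 0x8 = 0x5.
P[4]: D(K, 0x8) = 0x7; 0x7 ⊕ 0x2 = 0x5.
P[5]: D(K, 0x9) = 0x4; 0x4 ⊕ 0x8 = 0xC.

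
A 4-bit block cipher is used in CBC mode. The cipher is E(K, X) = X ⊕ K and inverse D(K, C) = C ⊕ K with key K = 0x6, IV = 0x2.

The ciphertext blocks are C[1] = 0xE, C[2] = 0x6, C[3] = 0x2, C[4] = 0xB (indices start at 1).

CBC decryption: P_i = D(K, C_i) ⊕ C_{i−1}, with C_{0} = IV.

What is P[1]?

P[1]: D(K, 0xE) = 0x8; 0x8 ⊕ 0x2 = 0xA.

P[1] = 0xA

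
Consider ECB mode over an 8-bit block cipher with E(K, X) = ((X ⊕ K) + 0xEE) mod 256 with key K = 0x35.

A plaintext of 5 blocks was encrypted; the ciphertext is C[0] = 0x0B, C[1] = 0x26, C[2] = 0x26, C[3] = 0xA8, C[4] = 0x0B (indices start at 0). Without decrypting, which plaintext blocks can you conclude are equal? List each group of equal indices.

P[0] = P[4]; P[1] = P[2]

ECB encrypts each block independently with the same key, so equal ciphertext blocks imply equal plaintext blocks.
C[0] = C[4] = 0x0B, so P[0] = P[4].
C[1] = C[2] = 0x26, so P[1] = P[2].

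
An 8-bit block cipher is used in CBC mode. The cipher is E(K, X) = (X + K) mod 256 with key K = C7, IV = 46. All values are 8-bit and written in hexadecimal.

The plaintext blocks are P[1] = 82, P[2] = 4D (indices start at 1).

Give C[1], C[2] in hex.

CBC encryption: C_i = E(K, P_i ⊕ C_{i−1}), with C_{0} = IV.
C[1]: P[1] ⊕ 46 = C4; E(K, C4) = 8B.
C[2]: P[2] ⊕ 8B = C6; E(K, C6) = 8D.

C[1] = 8B, C[2] = 8D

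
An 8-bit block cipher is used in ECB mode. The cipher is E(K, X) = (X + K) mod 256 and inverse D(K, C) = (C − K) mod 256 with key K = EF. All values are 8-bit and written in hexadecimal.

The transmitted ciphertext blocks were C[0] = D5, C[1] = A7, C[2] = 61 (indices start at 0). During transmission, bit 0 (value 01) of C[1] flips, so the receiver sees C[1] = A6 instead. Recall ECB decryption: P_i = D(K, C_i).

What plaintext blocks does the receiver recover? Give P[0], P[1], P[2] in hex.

P[0] = E6, P[1] = B7, P[2] = 72

Only C[1] changed, to A6. In ECB, a change in C_i affects only P_i. Decrypting the received ciphertext:
P[0]: D(K, D5) = E6.
P[1]: D(K, A6) = B7.
P[2]: D(K, 61) = 72.
Blocks that differ from the original plaintext: P[1].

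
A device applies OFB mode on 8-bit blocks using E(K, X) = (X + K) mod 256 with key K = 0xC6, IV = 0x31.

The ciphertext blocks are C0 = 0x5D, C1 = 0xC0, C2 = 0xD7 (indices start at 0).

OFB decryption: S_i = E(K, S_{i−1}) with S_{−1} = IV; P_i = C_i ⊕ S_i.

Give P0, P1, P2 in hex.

P0 = 0xAA, P1 = 0x7D, P2 = 0x54

P0: S = E(K, 0x31) = 0xF7; 0x5D ⊕ 0xF7 = 0xAA.
P1: S = E(K, 0xF7) = 0xBD; 0xC0 ⊕ 0xBD = 0x7D.
P2: S = E(K, 0xBD) = 0x83; 0xD7 ⊕ 0x83 = 0x54.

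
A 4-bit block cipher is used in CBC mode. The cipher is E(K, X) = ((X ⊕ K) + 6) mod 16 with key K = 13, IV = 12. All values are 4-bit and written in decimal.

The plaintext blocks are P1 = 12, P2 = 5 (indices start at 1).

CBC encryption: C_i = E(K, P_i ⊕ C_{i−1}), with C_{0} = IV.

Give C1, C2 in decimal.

C1 = 3, C2 = 1

C1: P1 ⊕ 12 = 0; E(K, 0) = 3.
C2: P2 ⊕ 3 = 6; E(K, 6) = 1.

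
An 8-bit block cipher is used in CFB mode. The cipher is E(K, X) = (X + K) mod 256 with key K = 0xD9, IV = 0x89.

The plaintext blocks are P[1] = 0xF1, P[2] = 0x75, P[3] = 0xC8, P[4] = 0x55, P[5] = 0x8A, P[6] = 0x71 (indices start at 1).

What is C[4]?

C[4] = 0x46

CFB encryption: C_i = P_i ⊕ E(K, C_{i−1}), with C_{0} = IV.
C[1]: E(K, 0x89) = 0x62; 0xF1 ⊕ 0x62 = 0x93.
C[2]: E(K, 0x93) = 0x6C; 0x75 ⊕ 0x6C = 0x19.
C[3]: E(K, 0x19) = 0xF2; 0xC8 ⊕ 0xF2 = 0x3A.
C[4]: E(K, 0x3A) = 0x13; 0x55 ⊕ 0x13 = 0x46.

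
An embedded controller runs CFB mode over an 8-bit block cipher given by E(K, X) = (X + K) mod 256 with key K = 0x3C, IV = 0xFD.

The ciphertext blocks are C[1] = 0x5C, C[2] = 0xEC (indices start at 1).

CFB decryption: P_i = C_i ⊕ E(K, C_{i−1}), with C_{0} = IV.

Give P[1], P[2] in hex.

P[1]: E(K, 0xFD) = 0x39; 0x5C ⊕ 0x39 = 0x65.
P[2]: E(K, 0x5C) = 0x98; 0xEC ⊕ 0x98 = 0x74.

P[1] = 0x65, P[2] = 0x74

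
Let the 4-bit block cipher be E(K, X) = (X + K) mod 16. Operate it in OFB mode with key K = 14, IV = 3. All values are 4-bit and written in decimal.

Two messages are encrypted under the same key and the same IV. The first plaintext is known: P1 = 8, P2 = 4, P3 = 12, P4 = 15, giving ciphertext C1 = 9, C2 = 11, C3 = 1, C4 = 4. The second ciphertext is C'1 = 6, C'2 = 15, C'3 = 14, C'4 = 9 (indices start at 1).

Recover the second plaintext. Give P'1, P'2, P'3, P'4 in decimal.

In OFB with a reused IV, both messages share the same keystream S_i, so C_i ⊕ C'_i = P_i ⊕ P'_i and thus P'_i = P_i ⊕ C_i ⊕ C'_i.
P'1: 8 ⊕ 9 ⊕ 6 = 7.
P'2: 4 ⊕ 11 ⊕ 15 = 0.
P'3: 12 ⊕ 1 ⊕ 14 = 3.
P'4: 15 ⊕ 4 ⊕ 9 = 2.

P'1 = 7, P'2 = 0, P'3 = 3, P'4 = 2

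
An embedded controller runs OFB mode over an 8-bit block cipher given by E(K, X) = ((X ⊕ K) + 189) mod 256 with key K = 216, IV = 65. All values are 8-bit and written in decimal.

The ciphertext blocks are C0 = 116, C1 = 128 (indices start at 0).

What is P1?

P1 = 203

OFB decryption: S_i = E(K, S_{i−1}) with S_{−1} = IV; P_i = C_i ⊕ S_i.
P0: S = E(K, 65) = 86; 116 ⊕ 86 = 34.
P1: S = E(K, 86) = 75; 128 ⊕ 75 = 203.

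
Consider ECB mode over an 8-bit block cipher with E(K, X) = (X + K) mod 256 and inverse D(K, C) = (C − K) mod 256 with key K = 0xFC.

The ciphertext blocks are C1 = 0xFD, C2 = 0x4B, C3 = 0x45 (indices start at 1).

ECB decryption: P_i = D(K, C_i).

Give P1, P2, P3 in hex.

P1: D(K, 0xFD) = 0x01.
P2: D(K, 0x4B) = 0x4F.
P3: D(K, 0x45) = 0x49.

P1 = 0x01, P2 = 0x4F, P3 = 0x49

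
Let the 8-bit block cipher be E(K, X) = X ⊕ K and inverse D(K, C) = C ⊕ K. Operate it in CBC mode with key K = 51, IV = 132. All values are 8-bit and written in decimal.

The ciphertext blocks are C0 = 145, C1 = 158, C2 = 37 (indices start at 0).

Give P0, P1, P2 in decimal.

P0 = 38, P1 = 60, P2 = 136

CBC decryption: P_i = D(K, C_i) ⊕ C_{i−1}, with C_{−1} = IV.
P0: D(K, 145) = 162; 162 ⊕ 132 = 38.
P1: D(K, 158) = 173; 173 ⊕ 145 = 60.
P2: D(K, 37) = 22; 22 ⊕ 158 = 136.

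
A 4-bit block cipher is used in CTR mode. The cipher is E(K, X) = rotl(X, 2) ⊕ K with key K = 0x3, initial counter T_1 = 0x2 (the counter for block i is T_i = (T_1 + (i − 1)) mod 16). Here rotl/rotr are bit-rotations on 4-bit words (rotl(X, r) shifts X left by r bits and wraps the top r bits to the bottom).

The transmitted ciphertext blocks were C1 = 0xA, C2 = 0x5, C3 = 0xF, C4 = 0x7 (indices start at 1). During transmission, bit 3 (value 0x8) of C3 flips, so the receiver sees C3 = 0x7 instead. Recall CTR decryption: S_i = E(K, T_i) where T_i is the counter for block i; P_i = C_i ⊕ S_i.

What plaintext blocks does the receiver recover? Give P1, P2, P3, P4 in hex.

Only C3 changed, to 0x7. In CTR, a change in C_i flips the same bit in P_i only; the keystream is unaffected. Decrypting the received ciphertext:
P1: T = 0x2, S = E(K, T) = 0xB; 0xA ⊕ 0xB = 0x1.
P2: T = 0x3, S = E(K, T) = 0xF; 0x5 ⊕ 0xF = 0xA.
P3: T = 0x4, S = E(K, T) = 0x2; 0x7 ⊕ 0x2 = 0x5.
P4: T = 0x5, S = E(K, T) = 0x6; 0x7 ⊕ 0x6 = 0x1.
Blocks that differ from the original plaintext: P3.

P1 = 0x1, P2 = 0xA, P3 = 0x5, P4 = 0x1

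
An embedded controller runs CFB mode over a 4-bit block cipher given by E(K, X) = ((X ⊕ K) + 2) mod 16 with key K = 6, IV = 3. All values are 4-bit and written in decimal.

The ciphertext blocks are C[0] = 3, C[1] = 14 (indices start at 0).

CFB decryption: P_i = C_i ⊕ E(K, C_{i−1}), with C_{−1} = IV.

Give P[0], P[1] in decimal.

P[0] = 4, P[1] = 9

P[0]: E(K, 3) = 7; 3 ⊕ 7 = 4.
P[1]: E(K, 3) = 7; 14 ⊕ 7 = 9.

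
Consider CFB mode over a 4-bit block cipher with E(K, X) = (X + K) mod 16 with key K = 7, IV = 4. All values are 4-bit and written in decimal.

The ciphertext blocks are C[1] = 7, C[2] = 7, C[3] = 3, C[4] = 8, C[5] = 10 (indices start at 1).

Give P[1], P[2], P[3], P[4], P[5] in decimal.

CFB decryption: P_i = C_i ⊕ E(K, C_{i−1}), with C_{0} = IV.
P[1]: E(K, 4) = 11; 7 ⊕ 11 = 12.
P[2]: E(K, 7) = 14; 7 ⊕ 14 = 9.
P[3]: E(K, 7) = 14; 3 ⊕ 14 = 13.
P[4]: E(K, 3) = 10; 8 ⊕ 10 = 2.
P[5]: E(K, 8) = 15; 10 ⊕ 15 = 5.

P[1] = 12, P[2] = 9, P[3] = 13, P[4] = 2, P[5] = 5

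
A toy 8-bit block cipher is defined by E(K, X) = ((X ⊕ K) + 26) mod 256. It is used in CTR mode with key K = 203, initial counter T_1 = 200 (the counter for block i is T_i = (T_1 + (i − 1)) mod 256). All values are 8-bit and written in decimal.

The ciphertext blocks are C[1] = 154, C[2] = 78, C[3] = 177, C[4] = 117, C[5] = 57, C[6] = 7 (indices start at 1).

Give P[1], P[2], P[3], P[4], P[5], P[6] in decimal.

P[1] = 135, P[2] = 82, P[3] = 170, P[4] = 111, P[5] = 24, P[6] = 39

CTR decryption: S_i = E(K, T_i) where T_i is the counter for block i; P_i = C_i ⊕ S_i.
P[1]: T = 200, S = E(K, T) = 29; 154 ⊕ 29 = 135.
P[2]: T = 201, S = E(K, T) = 28; 78 ⊕ 28 = 82.
P[3]: T = 202, S = E(K, T) = 27; 177 ⊕ 27 = 170.
P[4]: T = 203, S = E(K, T) = 26; 117 ⊕ 26 = 111.
P[5]: T = 204, S = E(K, T) = 33; 57 ⊕ 33 = 24.
P[6]: T = 205, S = E(K, T) = 32; 7 ⊕ 32 = 39.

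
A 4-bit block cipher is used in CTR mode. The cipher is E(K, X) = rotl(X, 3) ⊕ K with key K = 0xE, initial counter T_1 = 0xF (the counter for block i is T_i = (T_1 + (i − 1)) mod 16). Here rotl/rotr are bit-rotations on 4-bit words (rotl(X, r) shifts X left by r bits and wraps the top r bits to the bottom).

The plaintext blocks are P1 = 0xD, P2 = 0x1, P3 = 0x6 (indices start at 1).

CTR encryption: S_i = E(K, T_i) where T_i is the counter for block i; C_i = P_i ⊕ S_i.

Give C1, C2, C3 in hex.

C1: T = 0xF, S = E(K, T) = 0x1; 0xD ⊕ 0x1 = 0xC.
C2: T = 0x0, S = E(K, T) = 0xE; 0x1 ⊕ 0xE = 0xF.
C3: T = 0x1, S = E(K, T) = 0x6; 0x6 ⊕ 0x6 = 0x0.

C1 = 0xC, C2 = 0xF, C3 = 0x0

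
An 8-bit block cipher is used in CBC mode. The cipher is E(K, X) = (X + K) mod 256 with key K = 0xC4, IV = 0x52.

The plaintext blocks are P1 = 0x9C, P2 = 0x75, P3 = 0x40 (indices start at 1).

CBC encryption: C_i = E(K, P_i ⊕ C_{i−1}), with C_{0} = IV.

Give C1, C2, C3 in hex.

C1: P1 ⊕ 0x52 = 0xCE; E(K, 0xCE) = 0x92.
C2: P2 ⊕ 0x92 = 0xE7; E(K, 0xE7) = 0xAB.
C3: P3 ⊕ 0xAB = 0xEB; E(K, 0xEB) = 0xAF.

C1 = 0x92, C2 = 0xAB, C3 = 0xAF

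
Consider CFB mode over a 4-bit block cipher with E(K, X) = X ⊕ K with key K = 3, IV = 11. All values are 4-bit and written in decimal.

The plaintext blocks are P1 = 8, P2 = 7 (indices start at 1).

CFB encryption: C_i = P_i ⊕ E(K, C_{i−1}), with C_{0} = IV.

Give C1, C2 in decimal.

C1 = 0, C2 = 4

C1: E(K, 11) = 8; 8 ⊕ 8 = 0.
C2: E(K, 0) = 3; 7 ⊕ 3 = 4.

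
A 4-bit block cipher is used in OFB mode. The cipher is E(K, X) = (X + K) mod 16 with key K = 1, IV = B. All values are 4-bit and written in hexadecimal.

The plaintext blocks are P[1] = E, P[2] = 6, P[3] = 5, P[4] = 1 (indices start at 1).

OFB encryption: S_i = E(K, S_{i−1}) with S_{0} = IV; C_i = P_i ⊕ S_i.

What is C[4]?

C[4] = E

C[1]: S = E(K, B) = C; E ⊕ C = 2.
C[2]: S = E(K, C) = D; 6 ⊕ D = B.
C[3]: S = E(K, D) = E; 5 ⊕ E = B.
C[4]: S = E(K, E) = F; 1 ⊕ F = E.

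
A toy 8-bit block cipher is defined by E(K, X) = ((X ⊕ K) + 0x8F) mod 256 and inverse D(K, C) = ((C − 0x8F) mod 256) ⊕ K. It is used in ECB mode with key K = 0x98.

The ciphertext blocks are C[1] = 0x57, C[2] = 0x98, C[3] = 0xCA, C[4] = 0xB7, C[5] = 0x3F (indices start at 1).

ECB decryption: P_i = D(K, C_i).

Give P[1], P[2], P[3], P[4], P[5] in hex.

P[1] = 0x50, P[2] = 0x91, P[3] = 0xA3, P[4] = 0xB0, P[5] = 0x28

P[1]: D(K, 0x57) = 0x50.
P[2]: D(K, 0x98) = 0x91.
P[3]: D(K, 0xCA) = 0xA3.
P[4]: D(K, 0xB7) = 0xB0.
P[5]: D(K, 0x3F) = 0x28.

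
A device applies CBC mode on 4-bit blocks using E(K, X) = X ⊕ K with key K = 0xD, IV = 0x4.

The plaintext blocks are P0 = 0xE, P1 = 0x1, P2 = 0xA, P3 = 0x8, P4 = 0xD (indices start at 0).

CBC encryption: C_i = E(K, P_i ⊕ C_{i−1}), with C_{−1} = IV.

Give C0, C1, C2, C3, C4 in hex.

C0: P0 ⊕ 0x4 = 0xA; E(K, 0xA) = 0x7.
C1: P1 ⊕ 0x7 = 0x6; E(K, 0x6) = 0xB.
C2: P2 ⊕ 0xB = 0x1; E(K, 0x1) = 0xC.
C3: P3 ⊕ 0xC = 0x4; E(K, 0x4) = 0x9.
C4: P4 ⊕ 0x9 = 0x4; E(K, 0x4) = 0x9.

C0 = 0x7, C1 = 0xB, C2 = 0xC, C3 = 0x9, C4 = 0x9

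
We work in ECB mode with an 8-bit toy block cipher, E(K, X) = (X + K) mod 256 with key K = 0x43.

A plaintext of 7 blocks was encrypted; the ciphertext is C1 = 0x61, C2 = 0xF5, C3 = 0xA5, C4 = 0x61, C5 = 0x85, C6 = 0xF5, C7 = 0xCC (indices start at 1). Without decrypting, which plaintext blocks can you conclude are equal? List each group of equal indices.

ECB encrypts each block independently with the same key, so equal ciphertext blocks imply equal plaintext blocks.
C1 = C4 = 0x61, so P1 = P4.
C2 = C6 = 0xF5, so P2 = P6.

P1 = P4; P2 = P6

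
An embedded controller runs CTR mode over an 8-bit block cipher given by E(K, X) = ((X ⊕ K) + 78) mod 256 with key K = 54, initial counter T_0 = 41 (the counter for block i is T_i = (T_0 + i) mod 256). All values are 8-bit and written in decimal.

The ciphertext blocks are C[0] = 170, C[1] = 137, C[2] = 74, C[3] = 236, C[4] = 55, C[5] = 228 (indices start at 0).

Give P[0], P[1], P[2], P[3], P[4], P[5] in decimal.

P[0] = 199, P[1] = 227, P[2] = 33, P[3] = 132, P[4] = 94, P[5] = 130

CTR decryption: S_i = E(K, T_i) where T_i is the counter for block i; P_i = C_i ⊕ S_i.
P[0]: T = 41, S = E(K, T) = 109; 170 ⊕ 109 = 199.
P[1]: T = 42, S = E(K, T) = 106; 137 ⊕ 106 = 227.
P[2]: T = 43, S = E(K, T) = 107; 74 ⊕ 107 = 33.
P[3]: T = 44, S = E(K, T) = 104; 236 ⊕ 104 = 132.
P[4]: T = 45, S = E(K, T) = 105; 55 ⊕ 105 = 94.
P[5]: T = 46, S = E(K, T) = 102; 228 ⊕ 102 = 130.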